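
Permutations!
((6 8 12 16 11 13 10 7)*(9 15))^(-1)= ((6 8 12 16 11 13 10 7)(9 15))^(-1)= (6 7 10 13 11 16 12 8)(9 15)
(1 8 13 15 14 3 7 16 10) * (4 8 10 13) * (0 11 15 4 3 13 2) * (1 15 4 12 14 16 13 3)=(0 11 4 8 1 10 15 16 2)(3 7 13 12 14)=[11, 10, 0, 7, 8, 5, 6, 13, 1, 9, 15, 4, 14, 12, 3, 16, 2]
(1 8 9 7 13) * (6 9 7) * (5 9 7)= [0, 8, 2, 3, 4, 9, 7, 13, 5, 6, 10, 11, 12, 1]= (1 8 5 9 6 7 13)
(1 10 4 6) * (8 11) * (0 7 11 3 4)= [7, 10, 2, 4, 6, 5, 1, 11, 3, 9, 0, 8]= (0 7 11 8 3 4 6 1 10)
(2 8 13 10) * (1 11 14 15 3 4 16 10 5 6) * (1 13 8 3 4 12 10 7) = (1 11 14 15 4 16 7)(2 3 12 10)(5 6 13) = [0, 11, 3, 12, 16, 6, 13, 1, 8, 9, 2, 14, 10, 5, 15, 4, 7]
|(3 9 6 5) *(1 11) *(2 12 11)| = |(1 2 12 11)(3 9 6 5)| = 4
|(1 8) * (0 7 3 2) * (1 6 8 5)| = 4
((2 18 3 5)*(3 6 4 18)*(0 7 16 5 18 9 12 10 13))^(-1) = (0 13 10 12 9 4 6 18 3 2 5 16 7)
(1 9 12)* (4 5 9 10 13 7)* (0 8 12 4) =(0 8 12 1 10 13 7)(4 5 9) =[8, 10, 2, 3, 5, 9, 6, 0, 12, 4, 13, 11, 1, 7]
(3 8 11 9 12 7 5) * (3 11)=[0, 1, 2, 8, 4, 11, 6, 5, 3, 12, 10, 9, 7]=(3 8)(5 11 9 12 7)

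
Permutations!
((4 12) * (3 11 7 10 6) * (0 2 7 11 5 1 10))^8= ((0 2 7)(1 10 6 3 5)(4 12))^8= (12)(0 7 2)(1 3 10 5 6)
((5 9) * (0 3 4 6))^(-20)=(9)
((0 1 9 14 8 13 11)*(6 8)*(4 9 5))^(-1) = (0 11 13 8 6 14 9 4 5 1)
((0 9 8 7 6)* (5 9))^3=(0 8)(5 7)(6 9)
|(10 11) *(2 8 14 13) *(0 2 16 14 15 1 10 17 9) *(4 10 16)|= 13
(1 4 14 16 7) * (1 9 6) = (1 4 14 16 7 9 6) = [0, 4, 2, 3, 14, 5, 1, 9, 8, 6, 10, 11, 12, 13, 16, 15, 7]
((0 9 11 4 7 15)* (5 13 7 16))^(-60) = ((0 9 11 4 16 5 13 7 15))^(-60) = (0 4 13)(5 15 11)(7 9 16)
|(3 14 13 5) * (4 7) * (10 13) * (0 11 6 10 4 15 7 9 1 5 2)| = 6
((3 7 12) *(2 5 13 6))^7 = ((2 5 13 6)(3 7 12))^7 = (2 6 13 5)(3 7 12)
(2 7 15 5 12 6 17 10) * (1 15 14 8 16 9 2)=(1 15 5 12 6 17 10)(2 7 14 8 16 9)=[0, 15, 7, 3, 4, 12, 17, 14, 16, 2, 1, 11, 6, 13, 8, 5, 9, 10]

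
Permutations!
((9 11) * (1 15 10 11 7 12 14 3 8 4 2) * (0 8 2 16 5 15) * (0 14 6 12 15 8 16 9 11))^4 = (0 4 10 8 15 5 7 16 9)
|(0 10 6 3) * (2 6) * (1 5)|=|(0 10 2 6 3)(1 5)|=10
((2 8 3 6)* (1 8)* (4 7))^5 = ((1 8 3 6 2)(4 7))^5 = (8)(4 7)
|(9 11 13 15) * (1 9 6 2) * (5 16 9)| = |(1 5 16 9 11 13 15 6 2)| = 9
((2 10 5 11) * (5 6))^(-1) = (2 11 5 6 10)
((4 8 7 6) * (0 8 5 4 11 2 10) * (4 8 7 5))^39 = (0 11)(2 7)(5 8)(6 10)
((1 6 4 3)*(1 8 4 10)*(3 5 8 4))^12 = (10)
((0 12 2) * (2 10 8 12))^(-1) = ((0 2)(8 12 10))^(-1) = (0 2)(8 10 12)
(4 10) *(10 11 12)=(4 11 12 10)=[0, 1, 2, 3, 11, 5, 6, 7, 8, 9, 4, 12, 10]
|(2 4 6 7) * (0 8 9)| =12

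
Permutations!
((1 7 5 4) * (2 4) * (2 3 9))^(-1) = (1 4 2 9 3 5 7)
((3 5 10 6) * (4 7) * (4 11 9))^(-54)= (3 10)(4 11)(5 6)(7 9)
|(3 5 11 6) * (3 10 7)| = 6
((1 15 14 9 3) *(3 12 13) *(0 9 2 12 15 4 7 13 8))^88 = (0 2 9 12 15 8 14)(1 13 4 3 7)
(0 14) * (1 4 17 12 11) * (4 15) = (0 14)(1 15 4 17 12 11) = [14, 15, 2, 3, 17, 5, 6, 7, 8, 9, 10, 1, 11, 13, 0, 4, 16, 12]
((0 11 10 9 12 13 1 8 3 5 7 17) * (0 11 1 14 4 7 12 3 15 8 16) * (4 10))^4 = ((0 1 16)(3 5 12 13 14 10 9)(4 7 17 11)(8 15))^4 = (17)(0 1 16)(3 14 5 10 12 9 13)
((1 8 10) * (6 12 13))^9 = ((1 8 10)(6 12 13))^9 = (13)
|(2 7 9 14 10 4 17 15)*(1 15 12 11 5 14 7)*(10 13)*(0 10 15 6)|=|(0 10 4 17 12 11 5 14 13 15 2 1 6)(7 9)|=26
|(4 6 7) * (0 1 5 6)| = 6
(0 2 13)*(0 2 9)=(0 9)(2 13)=[9, 1, 13, 3, 4, 5, 6, 7, 8, 0, 10, 11, 12, 2]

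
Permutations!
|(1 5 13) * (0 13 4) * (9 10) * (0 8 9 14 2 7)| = 11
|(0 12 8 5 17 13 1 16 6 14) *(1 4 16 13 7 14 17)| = |(0 12 8 5 1 13 4 16 6 17 7 14)| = 12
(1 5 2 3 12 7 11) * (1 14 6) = (1 5 2 3 12 7 11 14 6) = [0, 5, 3, 12, 4, 2, 1, 11, 8, 9, 10, 14, 7, 13, 6]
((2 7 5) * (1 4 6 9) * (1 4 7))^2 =(1 5)(2 7)(4 9 6)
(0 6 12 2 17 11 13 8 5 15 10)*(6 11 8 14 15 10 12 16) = [11, 1, 17, 3, 4, 10, 16, 7, 5, 9, 0, 13, 2, 14, 15, 12, 6, 8] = (0 11 13 14 15 12 2 17 8 5 10)(6 16)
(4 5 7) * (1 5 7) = (1 5)(4 7) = [0, 5, 2, 3, 7, 1, 6, 4]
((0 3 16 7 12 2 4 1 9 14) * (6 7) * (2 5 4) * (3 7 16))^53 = (0 1 12 14 4 7 9 5)(6 16)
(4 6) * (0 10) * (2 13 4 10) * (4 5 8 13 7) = (0 2 7 4 6 10)(5 8 13) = [2, 1, 7, 3, 6, 8, 10, 4, 13, 9, 0, 11, 12, 5]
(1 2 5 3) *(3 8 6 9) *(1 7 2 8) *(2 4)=(1 8 6 9 3 7 4 2 5)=[0, 8, 5, 7, 2, 1, 9, 4, 6, 3]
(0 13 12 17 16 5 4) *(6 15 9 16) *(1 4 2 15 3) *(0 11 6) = [13, 4, 15, 1, 11, 2, 3, 7, 8, 16, 10, 6, 17, 12, 14, 9, 5, 0] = (0 13 12 17)(1 4 11 6 3)(2 15 9 16 5)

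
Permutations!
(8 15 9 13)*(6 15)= (6 15 9 13 8)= [0, 1, 2, 3, 4, 5, 15, 7, 6, 13, 10, 11, 12, 8, 14, 9]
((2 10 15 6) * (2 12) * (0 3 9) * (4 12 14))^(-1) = ((0 3 9)(2 10 15 6 14 4 12))^(-1) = (0 9 3)(2 12 4 14 6 15 10)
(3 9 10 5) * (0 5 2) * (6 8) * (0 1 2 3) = (0 5)(1 2)(3 9 10)(6 8) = [5, 2, 1, 9, 4, 0, 8, 7, 6, 10, 3]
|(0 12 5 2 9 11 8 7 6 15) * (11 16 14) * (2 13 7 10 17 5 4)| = 16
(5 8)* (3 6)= (3 6)(5 8)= [0, 1, 2, 6, 4, 8, 3, 7, 5]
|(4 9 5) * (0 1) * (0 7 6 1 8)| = |(0 8)(1 7 6)(4 9 5)| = 6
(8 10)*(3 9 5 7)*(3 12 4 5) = (3 9)(4 5 7 12)(8 10) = [0, 1, 2, 9, 5, 7, 6, 12, 10, 3, 8, 11, 4]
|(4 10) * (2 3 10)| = 4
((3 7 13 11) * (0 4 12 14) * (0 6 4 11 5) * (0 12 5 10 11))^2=((3 7 13 10 11)(4 5 12 14 6))^2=(3 13 11 7 10)(4 12 6 5 14)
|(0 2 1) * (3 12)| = 6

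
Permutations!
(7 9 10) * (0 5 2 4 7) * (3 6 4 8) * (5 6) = (0 6 4 7 9 10)(2 8 3 5) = [6, 1, 8, 5, 7, 2, 4, 9, 3, 10, 0]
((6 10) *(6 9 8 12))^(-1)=(6 12 8 9 10)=((6 10 9 8 12))^(-1)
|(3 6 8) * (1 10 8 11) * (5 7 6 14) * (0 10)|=10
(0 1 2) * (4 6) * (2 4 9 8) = (0 1 4 6 9 8 2) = [1, 4, 0, 3, 6, 5, 9, 7, 2, 8]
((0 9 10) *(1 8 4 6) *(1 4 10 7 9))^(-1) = (0 10 8 1)(4 6)(7 9)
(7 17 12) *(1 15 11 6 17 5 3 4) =(1 15 11 6 17 12 7 5 3 4) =[0, 15, 2, 4, 1, 3, 17, 5, 8, 9, 10, 6, 7, 13, 14, 11, 16, 12]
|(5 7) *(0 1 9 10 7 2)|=7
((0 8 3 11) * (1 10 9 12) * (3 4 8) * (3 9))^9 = ((0 9 12 1 10 3 11)(4 8))^9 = (0 12 10 11 9 1 3)(4 8)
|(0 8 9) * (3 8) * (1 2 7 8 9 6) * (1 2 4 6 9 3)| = 8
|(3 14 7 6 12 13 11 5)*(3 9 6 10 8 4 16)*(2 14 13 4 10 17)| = 36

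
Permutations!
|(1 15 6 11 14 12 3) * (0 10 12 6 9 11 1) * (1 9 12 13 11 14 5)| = |(0 10 13 11 5 1 15 12 3)(6 9 14)| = 9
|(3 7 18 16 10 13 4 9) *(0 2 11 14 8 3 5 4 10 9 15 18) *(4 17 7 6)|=|(0 2 11 14 8 3 6 4 15 18 16 9 5 17 7)(10 13)|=30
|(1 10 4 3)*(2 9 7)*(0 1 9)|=8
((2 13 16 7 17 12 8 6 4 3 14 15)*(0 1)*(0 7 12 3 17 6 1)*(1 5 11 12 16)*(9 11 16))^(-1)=(1 13 2 15 14 3 17 4 6 7)(5 8 12 11 9 16)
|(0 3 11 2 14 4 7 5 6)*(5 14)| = |(0 3 11 2 5 6)(4 7 14)| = 6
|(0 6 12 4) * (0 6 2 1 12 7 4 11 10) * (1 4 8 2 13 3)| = 35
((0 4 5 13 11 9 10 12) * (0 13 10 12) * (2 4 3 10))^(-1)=(0 10 3)(2 5 4)(9 11 13 12)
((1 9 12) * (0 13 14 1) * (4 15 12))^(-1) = (0 12 15 4 9 1 14 13)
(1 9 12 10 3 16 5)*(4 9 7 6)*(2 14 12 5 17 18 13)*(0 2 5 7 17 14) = (0 2)(1 17 18 13 5)(3 16 14 12 10)(4 9 7 6) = [2, 17, 0, 16, 9, 1, 4, 6, 8, 7, 3, 11, 10, 5, 12, 15, 14, 18, 13]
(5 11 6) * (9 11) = (5 9 11 6) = [0, 1, 2, 3, 4, 9, 5, 7, 8, 11, 10, 6]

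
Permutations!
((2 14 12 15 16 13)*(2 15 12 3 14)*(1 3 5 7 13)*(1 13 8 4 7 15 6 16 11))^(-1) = ((1 3 14 5 15 11)(4 7 8)(6 16 13))^(-1) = (1 11 15 5 14 3)(4 8 7)(6 13 16)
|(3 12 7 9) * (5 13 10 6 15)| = |(3 12 7 9)(5 13 10 6 15)| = 20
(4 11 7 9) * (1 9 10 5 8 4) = (1 9)(4 11 7 10 5 8) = [0, 9, 2, 3, 11, 8, 6, 10, 4, 1, 5, 7]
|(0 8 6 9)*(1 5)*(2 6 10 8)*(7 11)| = |(0 2 6 9)(1 5)(7 11)(8 10)| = 4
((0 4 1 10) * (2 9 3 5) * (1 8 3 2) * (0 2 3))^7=(0 4 8)(1 10 2 9 3 5)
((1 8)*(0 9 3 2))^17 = ((0 9 3 2)(1 8))^17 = (0 9 3 2)(1 8)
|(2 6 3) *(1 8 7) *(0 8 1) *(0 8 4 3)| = |(0 4 3 2 6)(7 8)| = 10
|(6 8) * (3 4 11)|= 6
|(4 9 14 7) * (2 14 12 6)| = |(2 14 7 4 9 12 6)| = 7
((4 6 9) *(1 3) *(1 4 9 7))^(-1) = (9)(1 7 6 4 3)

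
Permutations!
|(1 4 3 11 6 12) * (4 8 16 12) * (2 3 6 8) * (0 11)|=|(0 11 8 16 12 1 2 3)(4 6)|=8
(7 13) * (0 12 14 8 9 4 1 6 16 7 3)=[12, 6, 2, 0, 1, 5, 16, 13, 9, 4, 10, 11, 14, 3, 8, 15, 7]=(0 12 14 8 9 4 1 6 16 7 13 3)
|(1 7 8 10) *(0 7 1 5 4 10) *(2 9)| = 6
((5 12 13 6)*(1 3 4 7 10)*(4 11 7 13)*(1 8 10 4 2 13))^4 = ((1 3 11 7 4)(2 13 6 5 12)(8 10))^4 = (1 4 7 11 3)(2 12 5 6 13)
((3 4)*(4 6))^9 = ((3 6 4))^9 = (6)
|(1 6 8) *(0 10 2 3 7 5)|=6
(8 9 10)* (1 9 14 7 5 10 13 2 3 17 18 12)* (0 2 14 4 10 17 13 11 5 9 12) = (0 2 3 13 14 7 9 11 5 17 18)(1 12)(4 10 8) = [2, 12, 3, 13, 10, 17, 6, 9, 4, 11, 8, 5, 1, 14, 7, 15, 16, 18, 0]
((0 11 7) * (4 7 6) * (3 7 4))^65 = ((0 11 6 3 7))^65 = (11)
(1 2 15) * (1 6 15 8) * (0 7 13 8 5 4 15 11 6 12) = [7, 2, 5, 3, 15, 4, 11, 13, 1, 9, 10, 6, 0, 8, 14, 12] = (0 7 13 8 1 2 5 4 15 12)(6 11)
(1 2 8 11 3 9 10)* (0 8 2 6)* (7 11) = (0 8 7 11 3 9 10 1 6) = [8, 6, 2, 9, 4, 5, 0, 11, 7, 10, 1, 3]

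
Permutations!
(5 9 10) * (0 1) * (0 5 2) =(0 1 5 9 10 2) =[1, 5, 0, 3, 4, 9, 6, 7, 8, 10, 2]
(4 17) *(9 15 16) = (4 17)(9 15 16) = [0, 1, 2, 3, 17, 5, 6, 7, 8, 15, 10, 11, 12, 13, 14, 16, 9, 4]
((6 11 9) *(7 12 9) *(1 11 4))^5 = ((1 11 7 12 9 6 4))^5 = (1 6 12 11 4 9 7)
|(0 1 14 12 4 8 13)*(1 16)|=8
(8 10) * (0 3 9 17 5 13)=(0 3 9 17 5 13)(8 10)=[3, 1, 2, 9, 4, 13, 6, 7, 10, 17, 8, 11, 12, 0, 14, 15, 16, 5]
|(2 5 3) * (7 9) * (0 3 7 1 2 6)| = |(0 3 6)(1 2 5 7 9)| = 15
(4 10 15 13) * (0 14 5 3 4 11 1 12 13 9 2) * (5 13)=[14, 12, 0, 4, 10, 3, 6, 7, 8, 2, 15, 1, 5, 11, 13, 9]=(0 14 13 11 1 12 5 3 4 10 15 9 2)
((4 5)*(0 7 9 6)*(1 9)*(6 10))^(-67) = ((0 7 1 9 10 6)(4 5))^(-67) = (0 6 10 9 1 7)(4 5)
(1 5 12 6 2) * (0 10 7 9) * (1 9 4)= (0 10 7 4 1 5 12 6 2 9)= [10, 5, 9, 3, 1, 12, 2, 4, 8, 0, 7, 11, 6]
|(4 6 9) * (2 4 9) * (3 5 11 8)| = 12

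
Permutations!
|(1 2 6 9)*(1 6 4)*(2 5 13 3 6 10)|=9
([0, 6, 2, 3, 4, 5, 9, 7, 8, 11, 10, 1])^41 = [0, 6, 2, 3, 4, 5, 9, 7, 8, 11, 10, 1]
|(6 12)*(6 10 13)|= 4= |(6 12 10 13)|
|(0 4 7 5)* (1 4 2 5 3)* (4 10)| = |(0 2 5)(1 10 4 7 3)| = 15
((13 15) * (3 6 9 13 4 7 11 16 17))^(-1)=(3 17 16 11 7 4 15 13 9 6)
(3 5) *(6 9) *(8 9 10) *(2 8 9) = (2 8)(3 5)(6 10 9) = [0, 1, 8, 5, 4, 3, 10, 7, 2, 6, 9]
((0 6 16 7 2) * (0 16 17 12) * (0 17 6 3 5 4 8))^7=(0 5 8 3 4)(2 16 7)(12 17)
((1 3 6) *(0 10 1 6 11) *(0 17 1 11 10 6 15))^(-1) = (0 15 6)(1 17 11 10 3)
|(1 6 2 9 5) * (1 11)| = |(1 6 2 9 5 11)| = 6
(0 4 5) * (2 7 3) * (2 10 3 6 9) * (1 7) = (0 4 5)(1 7 6 9 2)(3 10) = [4, 7, 1, 10, 5, 0, 9, 6, 8, 2, 3]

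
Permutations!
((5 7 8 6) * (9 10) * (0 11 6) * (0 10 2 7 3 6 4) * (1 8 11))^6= (0 7 10)(1 11 9)(2 8 4)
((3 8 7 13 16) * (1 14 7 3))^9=((1 14 7 13 16)(3 8))^9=(1 16 13 7 14)(3 8)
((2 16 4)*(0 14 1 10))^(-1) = ((0 14 1 10)(2 16 4))^(-1) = (0 10 1 14)(2 4 16)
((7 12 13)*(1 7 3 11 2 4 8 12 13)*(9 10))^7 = (1 8 2 3 7 12 4 11 13)(9 10)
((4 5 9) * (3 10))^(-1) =(3 10)(4 9 5)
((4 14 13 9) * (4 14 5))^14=(9 13 14)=((4 5)(9 14 13))^14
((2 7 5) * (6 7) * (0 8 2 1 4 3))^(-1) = ((0 8 2 6 7 5 1 4 3))^(-1) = (0 3 4 1 5 7 6 2 8)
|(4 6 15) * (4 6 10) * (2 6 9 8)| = 10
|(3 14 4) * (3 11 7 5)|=6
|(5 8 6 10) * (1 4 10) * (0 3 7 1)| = 9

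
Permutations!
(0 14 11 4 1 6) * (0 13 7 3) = (0 14 11 4 1 6 13 7 3) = [14, 6, 2, 0, 1, 5, 13, 3, 8, 9, 10, 4, 12, 7, 11]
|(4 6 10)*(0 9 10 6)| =|(0 9 10 4)| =4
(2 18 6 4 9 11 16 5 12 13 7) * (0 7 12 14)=(0 7 2 18 6 4 9 11 16 5 14)(12 13)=[7, 1, 18, 3, 9, 14, 4, 2, 8, 11, 10, 16, 13, 12, 0, 15, 5, 17, 6]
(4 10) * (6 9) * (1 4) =(1 4 10)(6 9) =[0, 4, 2, 3, 10, 5, 9, 7, 8, 6, 1]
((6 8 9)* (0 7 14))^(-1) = (0 14 7)(6 9 8)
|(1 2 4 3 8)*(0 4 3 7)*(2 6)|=15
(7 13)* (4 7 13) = (13)(4 7) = [0, 1, 2, 3, 7, 5, 6, 4, 8, 9, 10, 11, 12, 13]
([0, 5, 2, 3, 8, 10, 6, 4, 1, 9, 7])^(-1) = (1 8 4 7 10 5)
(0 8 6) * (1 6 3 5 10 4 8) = (0 1 6)(3 5 10 4 8) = [1, 6, 2, 5, 8, 10, 0, 7, 3, 9, 4]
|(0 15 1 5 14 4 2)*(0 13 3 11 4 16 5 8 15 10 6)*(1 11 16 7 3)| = 105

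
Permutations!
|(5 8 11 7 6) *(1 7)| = 6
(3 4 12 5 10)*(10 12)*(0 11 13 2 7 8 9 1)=(0 11 13 2 7 8 9 1)(3 4 10)(5 12)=[11, 0, 7, 4, 10, 12, 6, 8, 9, 1, 3, 13, 5, 2]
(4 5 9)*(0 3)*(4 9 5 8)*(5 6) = (9)(0 3)(4 8)(5 6) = [3, 1, 2, 0, 8, 6, 5, 7, 4, 9]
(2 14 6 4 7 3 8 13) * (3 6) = [0, 1, 14, 8, 7, 5, 4, 6, 13, 9, 10, 11, 12, 2, 3] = (2 14 3 8 13)(4 7 6)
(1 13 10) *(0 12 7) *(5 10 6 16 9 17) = (0 12 7)(1 13 6 16 9 17 5 10) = [12, 13, 2, 3, 4, 10, 16, 0, 8, 17, 1, 11, 7, 6, 14, 15, 9, 5]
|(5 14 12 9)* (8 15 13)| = 12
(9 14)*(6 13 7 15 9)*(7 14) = (6 13 14)(7 15 9) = [0, 1, 2, 3, 4, 5, 13, 15, 8, 7, 10, 11, 12, 14, 6, 9]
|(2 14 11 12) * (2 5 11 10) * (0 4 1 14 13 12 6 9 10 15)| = |(0 4 1 14 15)(2 13 12 5 11 6 9 10)| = 40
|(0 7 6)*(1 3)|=|(0 7 6)(1 3)|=6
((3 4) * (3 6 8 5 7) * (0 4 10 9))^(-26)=(0 4 6 8 5 7 3 10 9)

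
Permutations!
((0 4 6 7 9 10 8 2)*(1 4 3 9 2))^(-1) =((0 3 9 10 8 1 4 6 7 2))^(-1) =(0 2 7 6 4 1 8 10 9 3)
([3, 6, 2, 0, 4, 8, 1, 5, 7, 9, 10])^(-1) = (10)(0 3)(1 6)(5 7 8)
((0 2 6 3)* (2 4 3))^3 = (2 6)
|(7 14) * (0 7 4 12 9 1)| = |(0 7 14 4 12 9 1)| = 7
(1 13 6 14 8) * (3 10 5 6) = [0, 13, 2, 10, 4, 6, 14, 7, 1, 9, 5, 11, 12, 3, 8] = (1 13 3 10 5 6 14 8)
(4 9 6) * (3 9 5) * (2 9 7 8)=(2 9 6 4 5 3 7 8)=[0, 1, 9, 7, 5, 3, 4, 8, 2, 6]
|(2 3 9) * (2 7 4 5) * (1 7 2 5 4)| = 6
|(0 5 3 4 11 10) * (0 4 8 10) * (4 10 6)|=|(0 5 3 8 6 4 11)|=7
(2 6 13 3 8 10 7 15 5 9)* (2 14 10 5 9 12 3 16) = (2 6 13 16)(3 8 5 12)(7 15 9 14 10) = [0, 1, 6, 8, 4, 12, 13, 15, 5, 14, 7, 11, 3, 16, 10, 9, 2]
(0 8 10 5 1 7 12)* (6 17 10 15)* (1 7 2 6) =(0 8 15 1 2 6 17 10 5 7 12) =[8, 2, 6, 3, 4, 7, 17, 12, 15, 9, 5, 11, 0, 13, 14, 1, 16, 10]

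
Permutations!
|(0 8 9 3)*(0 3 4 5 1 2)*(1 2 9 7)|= |(0 8 7 1 9 4 5 2)|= 8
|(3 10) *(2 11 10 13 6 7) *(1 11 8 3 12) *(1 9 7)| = |(1 11 10 12 9 7 2 8 3 13 6)| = 11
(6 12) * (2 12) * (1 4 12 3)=[0, 4, 3, 1, 12, 5, 2, 7, 8, 9, 10, 11, 6]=(1 4 12 6 2 3)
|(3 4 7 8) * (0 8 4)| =|(0 8 3)(4 7)| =6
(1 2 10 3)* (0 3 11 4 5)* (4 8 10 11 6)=(0 3 1 2 11 8 10 6 4 5)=[3, 2, 11, 1, 5, 0, 4, 7, 10, 9, 6, 8]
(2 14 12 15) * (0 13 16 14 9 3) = (0 13 16 14 12 15 2 9 3) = [13, 1, 9, 0, 4, 5, 6, 7, 8, 3, 10, 11, 15, 16, 12, 2, 14]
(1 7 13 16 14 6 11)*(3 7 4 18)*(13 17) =[0, 4, 2, 7, 18, 5, 11, 17, 8, 9, 10, 1, 12, 16, 6, 15, 14, 13, 3] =(1 4 18 3 7 17 13 16 14 6 11)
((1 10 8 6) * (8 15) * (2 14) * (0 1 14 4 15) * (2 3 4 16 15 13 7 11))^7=(0 1 10)(2 4 8 11 3 15 7 14 16 13 6)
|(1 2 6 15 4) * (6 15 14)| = |(1 2 15 4)(6 14)| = 4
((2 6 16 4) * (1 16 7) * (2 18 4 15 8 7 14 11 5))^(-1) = (1 7 8 15 16)(2 5 11 14 6)(4 18)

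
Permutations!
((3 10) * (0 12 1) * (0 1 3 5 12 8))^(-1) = (0 8)(3 12 5 10)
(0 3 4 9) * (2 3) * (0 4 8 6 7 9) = (0 2 3 8 6 7 9 4) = [2, 1, 3, 8, 0, 5, 7, 9, 6, 4]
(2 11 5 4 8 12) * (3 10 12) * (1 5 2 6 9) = [0, 5, 11, 10, 8, 4, 9, 7, 3, 1, 12, 2, 6] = (1 5 4 8 3 10 12 6 9)(2 11)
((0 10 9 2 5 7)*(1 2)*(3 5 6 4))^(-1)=((0 10 9 1 2 6 4 3 5 7))^(-1)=(0 7 5 3 4 6 2 1 9 10)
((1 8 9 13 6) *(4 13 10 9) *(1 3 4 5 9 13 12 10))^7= ((1 8 5 9)(3 4 12 10 13 6))^7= (1 9 5 8)(3 4 12 10 13 6)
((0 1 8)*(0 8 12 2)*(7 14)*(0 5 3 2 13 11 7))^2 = (0 12 11 14 1 13 7)(2 3 5)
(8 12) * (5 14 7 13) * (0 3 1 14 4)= (0 3 1 14 7 13 5 4)(8 12)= [3, 14, 2, 1, 0, 4, 6, 13, 12, 9, 10, 11, 8, 5, 7]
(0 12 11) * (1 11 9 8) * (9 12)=[9, 11, 2, 3, 4, 5, 6, 7, 1, 8, 10, 0, 12]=(12)(0 9 8 1 11)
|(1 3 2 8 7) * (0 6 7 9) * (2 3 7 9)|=6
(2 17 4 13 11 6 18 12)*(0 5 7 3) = (0 5 7 3)(2 17 4 13 11 6 18 12) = [5, 1, 17, 0, 13, 7, 18, 3, 8, 9, 10, 6, 2, 11, 14, 15, 16, 4, 12]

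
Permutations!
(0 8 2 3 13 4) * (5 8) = (0 5 8 2 3 13 4) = [5, 1, 3, 13, 0, 8, 6, 7, 2, 9, 10, 11, 12, 4]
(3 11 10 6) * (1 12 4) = (1 12 4)(3 11 10 6) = [0, 12, 2, 11, 1, 5, 3, 7, 8, 9, 6, 10, 4]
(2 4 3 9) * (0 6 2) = (0 6 2 4 3 9) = [6, 1, 4, 9, 3, 5, 2, 7, 8, 0]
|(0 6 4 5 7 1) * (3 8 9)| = |(0 6 4 5 7 1)(3 8 9)| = 6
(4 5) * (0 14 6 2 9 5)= (0 14 6 2 9 5 4)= [14, 1, 9, 3, 0, 4, 2, 7, 8, 5, 10, 11, 12, 13, 6]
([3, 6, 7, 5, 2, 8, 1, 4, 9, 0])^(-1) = [9, 6, 4, 0, 7, 3, 1, 2, 5, 8]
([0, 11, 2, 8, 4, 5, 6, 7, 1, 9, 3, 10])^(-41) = (1 8 3 10 11)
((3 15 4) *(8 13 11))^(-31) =(3 4 15)(8 11 13)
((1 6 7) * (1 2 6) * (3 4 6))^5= ((2 3 4 6 7))^5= (7)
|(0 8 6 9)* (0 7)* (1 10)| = 10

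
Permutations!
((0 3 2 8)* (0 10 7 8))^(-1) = (0 2 3)(7 10 8)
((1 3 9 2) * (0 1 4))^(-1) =((0 1 3 9 2 4))^(-1) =(0 4 2 9 3 1)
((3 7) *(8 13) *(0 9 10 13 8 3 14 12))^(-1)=((0 9 10 13 3 7 14 12))^(-1)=(0 12 14 7 3 13 10 9)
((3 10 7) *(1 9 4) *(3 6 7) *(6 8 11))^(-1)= ((1 9 4)(3 10)(6 7 8 11))^(-1)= (1 4 9)(3 10)(6 11 8 7)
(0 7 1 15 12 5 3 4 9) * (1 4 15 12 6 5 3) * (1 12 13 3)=(0 7 4 9)(1 13 3 15 6 5 12)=[7, 13, 2, 15, 9, 12, 5, 4, 8, 0, 10, 11, 1, 3, 14, 6]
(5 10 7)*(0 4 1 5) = (0 4 1 5 10 7) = [4, 5, 2, 3, 1, 10, 6, 0, 8, 9, 7]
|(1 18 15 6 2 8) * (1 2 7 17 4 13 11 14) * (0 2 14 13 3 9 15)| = |(0 2 8 14 1 18)(3 9 15 6 7 17 4)(11 13)| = 42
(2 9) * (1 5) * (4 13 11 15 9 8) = [0, 5, 8, 3, 13, 1, 6, 7, 4, 2, 10, 15, 12, 11, 14, 9] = (1 5)(2 8 4 13 11 15 9)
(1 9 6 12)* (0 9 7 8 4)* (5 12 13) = (0 9 6 13 5 12 1 7 8 4) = [9, 7, 2, 3, 0, 12, 13, 8, 4, 6, 10, 11, 1, 5]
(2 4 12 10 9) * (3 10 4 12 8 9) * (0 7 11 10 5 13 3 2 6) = (0 7 11 10 2 12 4 8 9 6)(3 5 13) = [7, 1, 12, 5, 8, 13, 0, 11, 9, 6, 2, 10, 4, 3]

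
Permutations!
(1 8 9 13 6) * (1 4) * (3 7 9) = [0, 8, 2, 7, 1, 5, 4, 9, 3, 13, 10, 11, 12, 6] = (1 8 3 7 9 13 6 4)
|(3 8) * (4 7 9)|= 6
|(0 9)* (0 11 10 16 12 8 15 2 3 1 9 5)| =10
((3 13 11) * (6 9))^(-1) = (3 11 13)(6 9)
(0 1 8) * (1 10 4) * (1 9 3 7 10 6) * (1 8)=(0 6 8)(3 7 10 4 9)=[6, 1, 2, 7, 9, 5, 8, 10, 0, 3, 4]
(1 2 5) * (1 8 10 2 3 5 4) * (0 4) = [4, 3, 0, 5, 1, 8, 6, 7, 10, 9, 2] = (0 4 1 3 5 8 10 2)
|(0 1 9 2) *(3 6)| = 4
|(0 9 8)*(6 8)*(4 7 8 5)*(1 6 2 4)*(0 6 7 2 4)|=20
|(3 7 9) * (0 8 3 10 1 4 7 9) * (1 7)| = 6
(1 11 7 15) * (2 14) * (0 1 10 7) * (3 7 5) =(0 1 11)(2 14)(3 7 15 10 5) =[1, 11, 14, 7, 4, 3, 6, 15, 8, 9, 5, 0, 12, 13, 2, 10]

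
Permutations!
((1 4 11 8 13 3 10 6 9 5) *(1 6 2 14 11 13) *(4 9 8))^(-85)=(2 10 3 13 4 11 14)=((1 9 5 6 8)(2 14 11 4 13 3 10))^(-85)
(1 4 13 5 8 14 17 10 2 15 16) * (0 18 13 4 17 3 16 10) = (0 18 13 5 8 14 3 16 1 17)(2 15 10) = [18, 17, 15, 16, 4, 8, 6, 7, 14, 9, 2, 11, 12, 5, 3, 10, 1, 0, 13]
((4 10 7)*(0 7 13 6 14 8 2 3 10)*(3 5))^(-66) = ((0 7 4)(2 5 3 10 13 6 14 8))^(-66) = (2 14 13 3)(5 8 6 10)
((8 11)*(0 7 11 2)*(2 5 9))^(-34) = ((0 7 11 8 5 9 2))^(-34) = (0 7 11 8 5 9 2)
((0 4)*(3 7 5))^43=((0 4)(3 7 5))^43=(0 4)(3 7 5)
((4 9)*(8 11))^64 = (11)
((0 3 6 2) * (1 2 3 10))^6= (0 1)(2 10)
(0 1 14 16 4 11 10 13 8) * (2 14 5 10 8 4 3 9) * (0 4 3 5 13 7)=(0 1 13 3 9 2 14 16 5 10 7)(4 11 8)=[1, 13, 14, 9, 11, 10, 6, 0, 4, 2, 7, 8, 12, 3, 16, 15, 5]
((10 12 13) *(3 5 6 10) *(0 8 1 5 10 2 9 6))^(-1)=((0 8 1 5)(2 9 6)(3 10 12 13))^(-1)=(0 5 1 8)(2 6 9)(3 13 12 10)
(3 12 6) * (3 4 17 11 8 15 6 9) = (3 12 9)(4 17 11 8 15 6) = [0, 1, 2, 12, 17, 5, 4, 7, 15, 3, 10, 8, 9, 13, 14, 6, 16, 11]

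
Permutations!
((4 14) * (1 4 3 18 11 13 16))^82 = ((1 4 14 3 18 11 13 16))^82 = (1 14 18 13)(3 11 16 4)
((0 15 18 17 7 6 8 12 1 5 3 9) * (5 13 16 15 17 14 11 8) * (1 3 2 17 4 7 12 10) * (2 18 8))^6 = ((0 4 7 6 5 18 14 11 2 17 12 3 9)(1 13 16 15 8 10))^6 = (0 14 9 18 3 5 12 6 17 7 2 4 11)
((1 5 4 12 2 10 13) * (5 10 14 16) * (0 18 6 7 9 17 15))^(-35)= (18)(1 10 13)(2 14 16 5 4 12)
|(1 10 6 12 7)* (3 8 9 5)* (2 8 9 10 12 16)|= |(1 12 7)(2 8 10 6 16)(3 9 5)|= 15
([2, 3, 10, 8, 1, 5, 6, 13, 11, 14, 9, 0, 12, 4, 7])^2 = [10, 8, 9, 11, 3, 5, 6, 4, 0, 7, 14, 2, 12, 1, 13]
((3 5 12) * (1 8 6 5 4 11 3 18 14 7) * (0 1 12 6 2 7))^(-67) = ((0 1 8 2 7 12 18 14)(3 4 11)(5 6))^(-67) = (0 12 8 14 7 1 18 2)(3 11 4)(5 6)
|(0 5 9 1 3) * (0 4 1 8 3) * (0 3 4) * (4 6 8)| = 6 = |(0 5 9 4 1 3)(6 8)|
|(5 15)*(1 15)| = |(1 15 5)| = 3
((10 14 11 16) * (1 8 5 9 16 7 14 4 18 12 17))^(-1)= ((1 8 5 9 16 10 4 18 12 17)(7 14 11))^(-1)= (1 17 12 18 4 10 16 9 5 8)(7 11 14)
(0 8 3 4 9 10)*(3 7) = (0 8 7 3 4 9 10) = [8, 1, 2, 4, 9, 5, 6, 3, 7, 10, 0]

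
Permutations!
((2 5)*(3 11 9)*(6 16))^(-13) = ((2 5)(3 11 9)(6 16))^(-13) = (2 5)(3 9 11)(6 16)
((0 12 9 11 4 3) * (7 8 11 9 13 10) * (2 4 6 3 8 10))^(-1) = (0 3 6 11 8 4 2 13 12)(7 10)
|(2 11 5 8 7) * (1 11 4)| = 7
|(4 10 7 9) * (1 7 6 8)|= |(1 7 9 4 10 6 8)|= 7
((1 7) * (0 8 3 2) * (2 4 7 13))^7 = ((0 8 3 4 7 1 13 2))^7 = (0 2 13 1 7 4 3 8)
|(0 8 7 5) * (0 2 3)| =6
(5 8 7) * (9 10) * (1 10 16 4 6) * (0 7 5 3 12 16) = (0 7 3 12 16 4 6 1 10 9)(5 8) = [7, 10, 2, 12, 6, 8, 1, 3, 5, 0, 9, 11, 16, 13, 14, 15, 4]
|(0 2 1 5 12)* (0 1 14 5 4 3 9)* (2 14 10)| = 8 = |(0 14 5 12 1 4 3 9)(2 10)|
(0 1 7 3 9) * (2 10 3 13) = (0 1 7 13 2 10 3 9) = [1, 7, 10, 9, 4, 5, 6, 13, 8, 0, 3, 11, 12, 2]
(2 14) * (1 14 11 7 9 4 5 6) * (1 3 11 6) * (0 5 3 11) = (0 5 1 14 2 6 11 7 9 4 3) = [5, 14, 6, 0, 3, 1, 11, 9, 8, 4, 10, 7, 12, 13, 2]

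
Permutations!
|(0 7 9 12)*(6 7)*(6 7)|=4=|(0 7 9 12)|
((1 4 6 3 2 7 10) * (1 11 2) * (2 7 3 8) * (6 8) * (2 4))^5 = (1 3 2)(4 8)(7 11 10)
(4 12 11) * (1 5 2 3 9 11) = (1 5 2 3 9 11 4 12) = [0, 5, 3, 9, 12, 2, 6, 7, 8, 11, 10, 4, 1]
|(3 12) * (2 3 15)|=|(2 3 12 15)|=4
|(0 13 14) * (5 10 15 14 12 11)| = 8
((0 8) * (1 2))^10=(8)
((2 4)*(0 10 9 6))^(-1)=(0 6 9 10)(2 4)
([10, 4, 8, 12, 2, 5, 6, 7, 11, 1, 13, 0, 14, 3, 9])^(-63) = [2, 12, 9, 0, 14, 5, 6, 7, 1, 3, 8, 4, 10, 11, 13]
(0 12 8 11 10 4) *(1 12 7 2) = [7, 12, 1, 3, 0, 5, 6, 2, 11, 9, 4, 10, 8] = (0 7 2 1 12 8 11 10 4)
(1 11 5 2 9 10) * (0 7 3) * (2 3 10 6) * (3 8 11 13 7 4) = (0 4 3)(1 13 7 10)(2 9 6)(5 8 11) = [4, 13, 9, 0, 3, 8, 2, 10, 11, 6, 1, 5, 12, 7]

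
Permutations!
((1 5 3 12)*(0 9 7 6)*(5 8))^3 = (0 6 7 9)(1 3 8 12 5)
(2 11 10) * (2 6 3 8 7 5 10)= (2 11)(3 8 7 5 10 6)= [0, 1, 11, 8, 4, 10, 3, 5, 7, 9, 6, 2]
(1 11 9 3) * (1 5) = (1 11 9 3 5) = [0, 11, 2, 5, 4, 1, 6, 7, 8, 3, 10, 9]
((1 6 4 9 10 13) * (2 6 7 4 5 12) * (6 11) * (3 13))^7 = (13)(2 6 12 11 5)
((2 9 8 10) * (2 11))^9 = (2 11 10 8 9)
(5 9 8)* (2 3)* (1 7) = (1 7)(2 3)(5 9 8) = [0, 7, 3, 2, 4, 9, 6, 1, 5, 8]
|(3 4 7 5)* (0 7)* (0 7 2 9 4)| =|(0 2 9 4 7 5 3)| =7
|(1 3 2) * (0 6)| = |(0 6)(1 3 2)| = 6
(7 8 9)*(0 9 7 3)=(0 9 3)(7 8)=[9, 1, 2, 0, 4, 5, 6, 8, 7, 3]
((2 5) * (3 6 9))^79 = ((2 5)(3 6 9))^79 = (2 5)(3 6 9)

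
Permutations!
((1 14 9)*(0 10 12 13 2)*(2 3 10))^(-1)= ((0 2)(1 14 9)(3 10 12 13))^(-1)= (0 2)(1 9 14)(3 13 12 10)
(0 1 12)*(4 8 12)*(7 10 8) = (0 1 4 7 10 8 12) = [1, 4, 2, 3, 7, 5, 6, 10, 12, 9, 8, 11, 0]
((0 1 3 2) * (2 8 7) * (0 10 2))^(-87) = ((0 1 3 8 7)(2 10))^(-87) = (0 8 1 7 3)(2 10)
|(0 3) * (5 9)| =2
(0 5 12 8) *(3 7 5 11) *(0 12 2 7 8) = (0 11 3 8 12)(2 7 5) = [11, 1, 7, 8, 4, 2, 6, 5, 12, 9, 10, 3, 0]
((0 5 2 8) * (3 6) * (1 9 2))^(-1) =(0 8 2 9 1 5)(3 6)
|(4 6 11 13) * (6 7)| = |(4 7 6 11 13)| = 5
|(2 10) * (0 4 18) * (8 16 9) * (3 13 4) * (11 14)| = |(0 3 13 4 18)(2 10)(8 16 9)(11 14)| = 30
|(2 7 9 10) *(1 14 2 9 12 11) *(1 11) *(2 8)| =|(1 14 8 2 7 12)(9 10)| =6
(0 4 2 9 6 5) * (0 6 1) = (0 4 2 9 1)(5 6) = [4, 0, 9, 3, 2, 6, 5, 7, 8, 1]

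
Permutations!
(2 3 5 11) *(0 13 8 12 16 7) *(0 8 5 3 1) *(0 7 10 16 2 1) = (0 13 5 11 1 7 8 12 2)(10 16) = [13, 7, 0, 3, 4, 11, 6, 8, 12, 9, 16, 1, 2, 5, 14, 15, 10]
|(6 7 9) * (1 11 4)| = |(1 11 4)(6 7 9)| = 3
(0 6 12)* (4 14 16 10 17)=[6, 1, 2, 3, 14, 5, 12, 7, 8, 9, 17, 11, 0, 13, 16, 15, 10, 4]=(0 6 12)(4 14 16 10 17)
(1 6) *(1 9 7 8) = (1 6 9 7 8) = [0, 6, 2, 3, 4, 5, 9, 8, 1, 7]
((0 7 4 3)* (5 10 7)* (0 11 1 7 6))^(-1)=((0 5 10 6)(1 7 4 3 11))^(-1)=(0 6 10 5)(1 11 3 4 7)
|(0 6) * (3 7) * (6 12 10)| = 4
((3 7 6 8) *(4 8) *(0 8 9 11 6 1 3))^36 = ((0 8)(1 3 7)(4 9 11 6))^36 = (11)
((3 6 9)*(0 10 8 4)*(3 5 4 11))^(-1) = (0 4 5 9 6 3 11 8 10)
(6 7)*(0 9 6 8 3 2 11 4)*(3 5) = (0 9 6 7 8 5 3 2 11 4) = [9, 1, 11, 2, 0, 3, 7, 8, 5, 6, 10, 4]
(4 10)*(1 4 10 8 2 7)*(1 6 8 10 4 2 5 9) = (1 2 7 6 8 5 9)(4 10) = [0, 2, 7, 3, 10, 9, 8, 6, 5, 1, 4]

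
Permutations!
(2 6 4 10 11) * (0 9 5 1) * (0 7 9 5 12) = (0 5 1 7 9 12)(2 6 4 10 11) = [5, 7, 6, 3, 10, 1, 4, 9, 8, 12, 11, 2, 0]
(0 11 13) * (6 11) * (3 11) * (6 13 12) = [13, 1, 2, 11, 4, 5, 3, 7, 8, 9, 10, 12, 6, 0] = (0 13)(3 11 12 6)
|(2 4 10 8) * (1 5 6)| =12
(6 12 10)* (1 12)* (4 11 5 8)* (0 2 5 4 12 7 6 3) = (0 2 5 8 12 10 3)(1 7 6)(4 11) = [2, 7, 5, 0, 11, 8, 1, 6, 12, 9, 3, 4, 10]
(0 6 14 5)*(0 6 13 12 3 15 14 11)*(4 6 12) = [13, 1, 2, 15, 6, 12, 11, 7, 8, 9, 10, 0, 3, 4, 5, 14] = (0 13 4 6 11)(3 15 14 5 12)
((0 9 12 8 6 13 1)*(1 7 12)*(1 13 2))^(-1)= (0 1 2 6 8 12 7 13 9)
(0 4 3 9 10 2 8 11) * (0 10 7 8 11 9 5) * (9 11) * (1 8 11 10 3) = (0 4 1 8 10 2 9 7 11 3 5) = [4, 8, 9, 5, 1, 0, 6, 11, 10, 7, 2, 3]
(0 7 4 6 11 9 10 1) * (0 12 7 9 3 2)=(0 9 10 1 12 7 4 6 11 3 2)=[9, 12, 0, 2, 6, 5, 11, 4, 8, 10, 1, 3, 7]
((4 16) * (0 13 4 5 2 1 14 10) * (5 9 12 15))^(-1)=(0 10 14 1 2 5 15 12 9 16 4 13)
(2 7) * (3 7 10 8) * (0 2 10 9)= (0 2 9)(3 7 10 8)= [2, 1, 9, 7, 4, 5, 6, 10, 3, 0, 8]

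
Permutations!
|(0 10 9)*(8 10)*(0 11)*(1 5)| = 10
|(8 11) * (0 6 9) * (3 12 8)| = 12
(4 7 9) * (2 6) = (2 6)(4 7 9) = [0, 1, 6, 3, 7, 5, 2, 9, 8, 4]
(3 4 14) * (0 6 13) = (0 6 13)(3 4 14) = [6, 1, 2, 4, 14, 5, 13, 7, 8, 9, 10, 11, 12, 0, 3]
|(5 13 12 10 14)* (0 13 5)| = |(0 13 12 10 14)| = 5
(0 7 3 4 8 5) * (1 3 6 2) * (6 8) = (0 7 8 5)(1 3 4 6 2) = [7, 3, 1, 4, 6, 0, 2, 8, 5]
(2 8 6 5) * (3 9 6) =(2 8 3 9 6 5) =[0, 1, 8, 9, 4, 2, 5, 7, 3, 6]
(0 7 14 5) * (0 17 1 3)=(0 7 14 5 17 1 3)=[7, 3, 2, 0, 4, 17, 6, 14, 8, 9, 10, 11, 12, 13, 5, 15, 16, 1]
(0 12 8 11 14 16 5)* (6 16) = (0 12 8 11 14 6 16 5) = [12, 1, 2, 3, 4, 0, 16, 7, 11, 9, 10, 14, 8, 13, 6, 15, 5]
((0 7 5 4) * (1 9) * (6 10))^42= (10)(0 5)(4 7)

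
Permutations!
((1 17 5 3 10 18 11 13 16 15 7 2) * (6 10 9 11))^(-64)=(1 5 9 13 15 2 17 3 11 16 7)(6 18 10)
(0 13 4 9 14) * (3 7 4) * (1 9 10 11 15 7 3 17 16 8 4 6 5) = [13, 9, 2, 3, 10, 1, 5, 6, 4, 14, 11, 15, 12, 17, 0, 7, 8, 16] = (0 13 17 16 8 4 10 11 15 7 6 5 1 9 14)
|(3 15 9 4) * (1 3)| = 5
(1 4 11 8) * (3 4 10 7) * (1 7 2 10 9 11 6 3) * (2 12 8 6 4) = (1 9 11 6 3 2 10 12 8 7) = [0, 9, 10, 2, 4, 5, 3, 1, 7, 11, 12, 6, 8]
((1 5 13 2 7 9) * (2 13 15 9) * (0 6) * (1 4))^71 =(0 6)(1 5 15 9 4)(2 7)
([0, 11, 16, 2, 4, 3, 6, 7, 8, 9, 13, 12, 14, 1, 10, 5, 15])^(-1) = (1 13 10 14 12 11)(2 3 5 15 16)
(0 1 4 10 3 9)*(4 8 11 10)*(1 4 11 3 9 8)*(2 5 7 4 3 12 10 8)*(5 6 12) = (0 3 2 6 12 10 9)(4 11 8 5 7) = [3, 1, 6, 2, 11, 7, 12, 4, 5, 0, 9, 8, 10]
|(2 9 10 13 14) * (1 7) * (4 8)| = 10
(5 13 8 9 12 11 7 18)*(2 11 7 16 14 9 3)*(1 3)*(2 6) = (1 3 6 2 11 16 14 9 12 7 18 5 13 8) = [0, 3, 11, 6, 4, 13, 2, 18, 1, 12, 10, 16, 7, 8, 9, 15, 14, 17, 5]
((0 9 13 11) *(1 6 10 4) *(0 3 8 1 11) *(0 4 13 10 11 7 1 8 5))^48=(0 4 11 9 7 3 10 1 5 13 6)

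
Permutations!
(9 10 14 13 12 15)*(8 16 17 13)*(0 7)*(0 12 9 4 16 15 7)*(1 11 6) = (1 11 6)(4 16 17 13 9 10 14 8 15)(7 12) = [0, 11, 2, 3, 16, 5, 1, 12, 15, 10, 14, 6, 7, 9, 8, 4, 17, 13]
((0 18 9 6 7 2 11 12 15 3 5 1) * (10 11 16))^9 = ((0 18 9 6 7 2 16 10 11 12 15 3 5 1))^9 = (0 12 7 1 11 6 5 10 9 3 16 18 15 2)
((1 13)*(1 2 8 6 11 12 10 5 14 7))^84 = ((1 13 2 8 6 11 12 10 5 14 7))^84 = (1 10 8 7 12 2 14 11 13 5 6)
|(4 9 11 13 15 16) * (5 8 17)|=|(4 9 11 13 15 16)(5 8 17)|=6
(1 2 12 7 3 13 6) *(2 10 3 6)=(1 10 3 13 2 12 7 6)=[0, 10, 12, 13, 4, 5, 1, 6, 8, 9, 3, 11, 7, 2]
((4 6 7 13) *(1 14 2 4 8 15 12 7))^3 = (1 4 14 6 2)(7 15 13 12 8)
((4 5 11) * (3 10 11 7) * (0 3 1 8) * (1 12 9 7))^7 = ((0 3 10 11 4 5 1 8)(7 12 9))^7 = (0 8 1 5 4 11 10 3)(7 12 9)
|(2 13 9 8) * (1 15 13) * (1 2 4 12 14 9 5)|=|(1 15 13 5)(4 12 14 9 8)|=20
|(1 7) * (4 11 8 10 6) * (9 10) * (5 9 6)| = 12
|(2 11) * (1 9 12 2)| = |(1 9 12 2 11)| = 5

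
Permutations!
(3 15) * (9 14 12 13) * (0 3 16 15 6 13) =(0 3 6 13 9 14 12)(15 16) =[3, 1, 2, 6, 4, 5, 13, 7, 8, 14, 10, 11, 0, 9, 12, 16, 15]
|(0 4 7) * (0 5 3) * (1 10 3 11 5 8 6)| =|(0 4 7 8 6 1 10 3)(5 11)| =8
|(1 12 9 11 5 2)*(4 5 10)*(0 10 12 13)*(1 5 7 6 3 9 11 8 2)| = 12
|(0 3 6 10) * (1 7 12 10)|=|(0 3 6 1 7 12 10)|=7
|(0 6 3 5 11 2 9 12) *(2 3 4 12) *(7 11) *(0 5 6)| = 14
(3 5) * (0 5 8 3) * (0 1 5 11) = [11, 5, 2, 8, 4, 1, 6, 7, 3, 9, 10, 0] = (0 11)(1 5)(3 8)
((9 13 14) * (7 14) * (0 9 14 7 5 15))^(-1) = ((0 9 13 5 15))^(-1) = (0 15 5 13 9)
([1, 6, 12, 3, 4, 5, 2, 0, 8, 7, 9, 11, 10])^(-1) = (0 7 9 10 12 2 6 1)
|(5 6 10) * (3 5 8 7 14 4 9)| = |(3 5 6 10 8 7 14 4 9)| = 9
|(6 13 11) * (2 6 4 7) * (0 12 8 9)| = |(0 12 8 9)(2 6 13 11 4 7)| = 12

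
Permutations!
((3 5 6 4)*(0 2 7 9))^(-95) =(0 2 7 9)(3 5 6 4)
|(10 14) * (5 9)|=2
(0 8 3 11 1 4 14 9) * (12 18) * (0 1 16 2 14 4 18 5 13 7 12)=(0 8 3 11 16 2 14 9 1 18)(5 13 7 12)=[8, 18, 14, 11, 4, 13, 6, 12, 3, 1, 10, 16, 5, 7, 9, 15, 2, 17, 0]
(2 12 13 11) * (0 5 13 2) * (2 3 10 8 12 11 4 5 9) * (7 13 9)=(0 7 13 4 5 9 2 11)(3 10 8 12)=[7, 1, 11, 10, 5, 9, 6, 13, 12, 2, 8, 0, 3, 4]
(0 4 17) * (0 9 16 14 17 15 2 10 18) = [4, 1, 10, 3, 15, 5, 6, 7, 8, 16, 18, 11, 12, 13, 17, 2, 14, 9, 0] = (0 4 15 2 10 18)(9 16 14 17)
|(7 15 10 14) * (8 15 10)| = 6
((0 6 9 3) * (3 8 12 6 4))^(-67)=(0 3 4)(6 9 8 12)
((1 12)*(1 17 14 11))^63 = ((1 12 17 14 11))^63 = (1 14 12 11 17)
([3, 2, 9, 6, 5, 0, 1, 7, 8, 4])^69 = (0 9 6 5 2 3 4 1)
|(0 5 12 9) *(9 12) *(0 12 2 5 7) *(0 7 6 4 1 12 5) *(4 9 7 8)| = 10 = |(0 6 9 5 7 8 4 1 12 2)|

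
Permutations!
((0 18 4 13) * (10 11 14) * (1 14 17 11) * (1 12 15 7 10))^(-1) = (0 13 4 18)(1 14)(7 15 12 10)(11 17)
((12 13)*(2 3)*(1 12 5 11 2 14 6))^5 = ((1 12 13 5 11 2 3 14 6))^5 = (1 2 12 3 13 14 5 6 11)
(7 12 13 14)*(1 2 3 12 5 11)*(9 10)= (1 2 3 12 13 14 7 5 11)(9 10)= [0, 2, 3, 12, 4, 11, 6, 5, 8, 10, 9, 1, 13, 14, 7]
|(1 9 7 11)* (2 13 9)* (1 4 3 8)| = 9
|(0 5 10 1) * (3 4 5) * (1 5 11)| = 10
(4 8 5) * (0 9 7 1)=[9, 0, 2, 3, 8, 4, 6, 1, 5, 7]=(0 9 7 1)(4 8 5)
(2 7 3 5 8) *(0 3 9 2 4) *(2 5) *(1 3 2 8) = [2, 3, 7, 8, 0, 1, 6, 9, 4, 5] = (0 2 7 9 5 1 3 8 4)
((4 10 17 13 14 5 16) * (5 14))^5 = (4 16 5 13 17 10) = ((4 10 17 13 5 16))^5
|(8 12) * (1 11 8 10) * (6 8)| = 6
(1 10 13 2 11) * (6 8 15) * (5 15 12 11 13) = [0, 10, 13, 3, 4, 15, 8, 7, 12, 9, 5, 1, 11, 2, 14, 6] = (1 10 5 15 6 8 12 11)(2 13)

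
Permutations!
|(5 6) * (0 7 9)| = 6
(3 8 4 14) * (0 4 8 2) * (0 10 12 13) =(0 4 14 3 2 10 12 13) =[4, 1, 10, 2, 14, 5, 6, 7, 8, 9, 12, 11, 13, 0, 3]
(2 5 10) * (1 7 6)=(1 7 6)(2 5 10)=[0, 7, 5, 3, 4, 10, 1, 6, 8, 9, 2]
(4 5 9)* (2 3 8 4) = (2 3 8 4 5 9) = [0, 1, 3, 8, 5, 9, 6, 7, 4, 2]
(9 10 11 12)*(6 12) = [0, 1, 2, 3, 4, 5, 12, 7, 8, 10, 11, 6, 9] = (6 12 9 10 11)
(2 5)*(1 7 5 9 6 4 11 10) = (1 7 5 2 9 6 4 11 10) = [0, 7, 9, 3, 11, 2, 4, 5, 8, 6, 1, 10]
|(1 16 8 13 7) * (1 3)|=6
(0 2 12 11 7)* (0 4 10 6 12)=(0 2)(4 10 6 12 11 7)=[2, 1, 0, 3, 10, 5, 12, 4, 8, 9, 6, 7, 11]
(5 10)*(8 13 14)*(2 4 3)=(2 4 3)(5 10)(8 13 14)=[0, 1, 4, 2, 3, 10, 6, 7, 13, 9, 5, 11, 12, 14, 8]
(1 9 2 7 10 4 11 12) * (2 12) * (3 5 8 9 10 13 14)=(1 10 4 11 2 7 13 14 3 5 8 9 12)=[0, 10, 7, 5, 11, 8, 6, 13, 9, 12, 4, 2, 1, 14, 3]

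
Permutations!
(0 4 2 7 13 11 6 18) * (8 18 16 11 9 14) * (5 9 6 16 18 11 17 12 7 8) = (0 4 2 8 11 16 17 12 7 13 6 18)(5 9 14) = [4, 1, 8, 3, 2, 9, 18, 13, 11, 14, 10, 16, 7, 6, 5, 15, 17, 12, 0]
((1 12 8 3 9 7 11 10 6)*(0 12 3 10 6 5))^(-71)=(0 5 10 8 12)(1 3 9 7 11 6)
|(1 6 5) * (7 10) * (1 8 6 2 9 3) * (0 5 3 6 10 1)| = |(0 5 8 10 7 1 2 9 6 3)| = 10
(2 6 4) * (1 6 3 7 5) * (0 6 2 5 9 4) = [6, 2, 3, 7, 5, 1, 0, 9, 8, 4] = (0 6)(1 2 3 7 9 4 5)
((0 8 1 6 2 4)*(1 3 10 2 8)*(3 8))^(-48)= (0 1 6 3 10 2 4)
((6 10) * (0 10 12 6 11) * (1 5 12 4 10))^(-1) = ((0 1 5 12 6 4 10 11))^(-1) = (0 11 10 4 6 12 5 1)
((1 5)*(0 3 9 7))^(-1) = (0 7 9 3)(1 5) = ((0 3 9 7)(1 5))^(-1)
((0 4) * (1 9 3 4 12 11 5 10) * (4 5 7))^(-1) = ((0 12 11 7 4)(1 9 3 5 10))^(-1) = (0 4 7 11 12)(1 10 5 3 9)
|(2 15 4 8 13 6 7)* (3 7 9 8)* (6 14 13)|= |(2 15 4 3 7)(6 9 8)(13 14)|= 30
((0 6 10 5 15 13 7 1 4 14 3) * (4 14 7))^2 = (0 10 15 4 1 3 6 5 13 7 14)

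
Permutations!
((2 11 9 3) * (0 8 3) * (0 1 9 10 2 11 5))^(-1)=((0 8 3 11 10 2 5)(1 9))^(-1)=(0 5 2 10 11 3 8)(1 9)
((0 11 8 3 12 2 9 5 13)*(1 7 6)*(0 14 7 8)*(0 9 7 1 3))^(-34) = (0 1 13 9)(2 7 6 3 12)(5 11 8 14) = ((0 11 9 5 13 14 1 8)(2 7 6 3 12))^(-34)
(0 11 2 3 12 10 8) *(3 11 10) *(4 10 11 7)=(0 11 2 7 4 10 8)(3 12)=[11, 1, 7, 12, 10, 5, 6, 4, 0, 9, 8, 2, 3]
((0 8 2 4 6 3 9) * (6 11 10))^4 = ((0 8 2 4 11 10 6 3 9))^4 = (0 11 9 4 3 2 6 8 10)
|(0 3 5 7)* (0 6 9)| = 6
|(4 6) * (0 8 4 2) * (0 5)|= |(0 8 4 6 2 5)|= 6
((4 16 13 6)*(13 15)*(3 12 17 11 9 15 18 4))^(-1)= ((3 12 17 11 9 15 13 6)(4 16 18))^(-1)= (3 6 13 15 9 11 17 12)(4 18 16)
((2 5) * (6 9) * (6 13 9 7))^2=(13)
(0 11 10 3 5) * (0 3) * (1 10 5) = (0 11 5 3 1 10) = [11, 10, 2, 1, 4, 3, 6, 7, 8, 9, 0, 5]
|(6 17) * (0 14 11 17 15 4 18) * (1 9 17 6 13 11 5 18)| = |(0 14 5 18)(1 9 17 13 11 6 15 4)| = 8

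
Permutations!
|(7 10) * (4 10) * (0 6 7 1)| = 6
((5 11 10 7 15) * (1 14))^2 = (5 10 15 11 7)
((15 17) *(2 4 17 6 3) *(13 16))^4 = (2 6 17)(3 15 4)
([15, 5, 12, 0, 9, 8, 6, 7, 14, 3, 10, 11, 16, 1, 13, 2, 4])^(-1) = [3, 13, 15, 9, 16, 1, 6, 7, 5, 4, 10, 11, 2, 14, 8, 0, 12]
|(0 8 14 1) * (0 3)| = |(0 8 14 1 3)| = 5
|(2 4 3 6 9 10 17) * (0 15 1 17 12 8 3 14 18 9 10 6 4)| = 45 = |(0 15 1 17 2)(3 4 14 18 9 6 10 12 8)|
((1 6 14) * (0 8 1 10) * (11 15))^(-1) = (0 10 14 6 1 8)(11 15)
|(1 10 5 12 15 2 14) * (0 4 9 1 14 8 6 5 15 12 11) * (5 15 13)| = 8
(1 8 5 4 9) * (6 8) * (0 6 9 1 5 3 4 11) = (0 6 8 3 4 1 9 5 11) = [6, 9, 2, 4, 1, 11, 8, 7, 3, 5, 10, 0]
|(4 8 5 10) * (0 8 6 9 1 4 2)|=20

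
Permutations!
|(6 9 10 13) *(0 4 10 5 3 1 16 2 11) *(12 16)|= 13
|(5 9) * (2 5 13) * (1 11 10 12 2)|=8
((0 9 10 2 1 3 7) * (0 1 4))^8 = (0 2 9 4 10)(1 7 3)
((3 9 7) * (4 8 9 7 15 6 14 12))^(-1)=((3 7)(4 8 9 15 6 14 12))^(-1)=(3 7)(4 12 14 6 15 9 8)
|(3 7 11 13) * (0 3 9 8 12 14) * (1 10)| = |(0 3 7 11 13 9 8 12 14)(1 10)| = 18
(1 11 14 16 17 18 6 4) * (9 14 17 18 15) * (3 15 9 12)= [0, 11, 2, 15, 1, 5, 4, 7, 8, 14, 10, 17, 3, 13, 16, 12, 18, 9, 6]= (1 11 17 9 14 16 18 6 4)(3 15 12)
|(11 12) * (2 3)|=2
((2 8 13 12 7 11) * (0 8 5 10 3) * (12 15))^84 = (0 2 15 3 11 13 10 7 8 5 12)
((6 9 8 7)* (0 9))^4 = (0 6 7 8 9) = ((0 9 8 7 6))^4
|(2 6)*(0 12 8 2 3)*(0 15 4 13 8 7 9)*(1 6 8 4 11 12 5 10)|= |(0 5 10 1 6 3 15 11 12 7 9)(2 8)(4 13)|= 22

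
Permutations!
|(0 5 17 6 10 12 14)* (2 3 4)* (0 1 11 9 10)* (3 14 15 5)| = 14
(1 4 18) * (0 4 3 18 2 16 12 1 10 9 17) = (0 4 2 16 12 1 3 18 10 9 17) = [4, 3, 16, 18, 2, 5, 6, 7, 8, 17, 9, 11, 1, 13, 14, 15, 12, 0, 10]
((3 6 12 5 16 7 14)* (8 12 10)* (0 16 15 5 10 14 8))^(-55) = ((0 16 7 8 12 10)(3 6 14)(5 15))^(-55) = (0 10 12 8 7 16)(3 14 6)(5 15)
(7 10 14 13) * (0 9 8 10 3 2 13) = (0 9 8 10 14)(2 13 7 3) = [9, 1, 13, 2, 4, 5, 6, 3, 10, 8, 14, 11, 12, 7, 0]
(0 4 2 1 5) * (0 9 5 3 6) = [4, 3, 1, 6, 2, 9, 0, 7, 8, 5] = (0 4 2 1 3 6)(5 9)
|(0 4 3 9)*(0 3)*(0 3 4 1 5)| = 3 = |(0 1 5)(3 9 4)|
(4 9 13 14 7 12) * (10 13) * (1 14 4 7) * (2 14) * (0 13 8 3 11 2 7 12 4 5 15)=(0 13 5 15)(1 7 4 9 10 8 3 11 2 14)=[13, 7, 14, 11, 9, 15, 6, 4, 3, 10, 8, 2, 12, 5, 1, 0]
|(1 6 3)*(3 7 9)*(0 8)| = 10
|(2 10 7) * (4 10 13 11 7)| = |(2 13 11 7)(4 10)| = 4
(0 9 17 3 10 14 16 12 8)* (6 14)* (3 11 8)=(0 9 17 11 8)(3 10 6 14 16 12)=[9, 1, 2, 10, 4, 5, 14, 7, 0, 17, 6, 8, 3, 13, 16, 15, 12, 11]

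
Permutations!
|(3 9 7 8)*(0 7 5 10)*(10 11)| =|(0 7 8 3 9 5 11 10)| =8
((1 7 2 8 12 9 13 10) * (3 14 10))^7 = ((1 7 2 8 12 9 13 3 14 10))^7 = (1 3 12 7 14 9 2 10 13 8)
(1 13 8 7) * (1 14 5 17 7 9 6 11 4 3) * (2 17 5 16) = [0, 13, 17, 1, 3, 5, 11, 14, 9, 6, 10, 4, 12, 8, 16, 15, 2, 7] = (1 13 8 9 6 11 4 3)(2 17 7 14 16)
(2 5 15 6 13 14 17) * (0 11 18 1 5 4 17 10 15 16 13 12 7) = [11, 5, 4, 3, 17, 16, 12, 0, 8, 9, 15, 18, 7, 14, 10, 6, 13, 2, 1] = (0 11 18 1 5 16 13 14 10 15 6 12 7)(2 4 17)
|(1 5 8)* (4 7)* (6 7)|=|(1 5 8)(4 6 7)|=3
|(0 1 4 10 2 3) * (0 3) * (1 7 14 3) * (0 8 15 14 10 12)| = 11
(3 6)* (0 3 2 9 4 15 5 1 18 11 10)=[3, 18, 9, 6, 15, 1, 2, 7, 8, 4, 0, 10, 12, 13, 14, 5, 16, 17, 11]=(0 3 6 2 9 4 15 5 1 18 11 10)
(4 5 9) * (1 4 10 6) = (1 4 5 9 10 6) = [0, 4, 2, 3, 5, 9, 1, 7, 8, 10, 6]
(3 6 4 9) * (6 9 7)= (3 9)(4 7 6)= [0, 1, 2, 9, 7, 5, 4, 6, 8, 3]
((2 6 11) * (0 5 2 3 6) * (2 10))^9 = ((0 5 10 2)(3 6 11))^9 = (11)(0 5 10 2)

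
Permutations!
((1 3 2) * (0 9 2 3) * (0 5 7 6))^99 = ((0 9 2 1 5 7 6))^99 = (0 9 2 1 5 7 6)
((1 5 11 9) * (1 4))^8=(1 9 5 4 11)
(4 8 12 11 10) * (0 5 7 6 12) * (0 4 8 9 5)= (4 9 5 7 6 12 11 10 8)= [0, 1, 2, 3, 9, 7, 12, 6, 4, 5, 8, 10, 11]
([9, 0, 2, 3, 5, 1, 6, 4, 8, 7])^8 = (0 7 5)(1 9 4)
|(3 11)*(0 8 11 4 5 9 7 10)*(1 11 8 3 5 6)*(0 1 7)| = |(0 3 4 6 7 10 1 11 5 9)| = 10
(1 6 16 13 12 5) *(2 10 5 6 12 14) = [0, 12, 10, 3, 4, 1, 16, 7, 8, 9, 5, 11, 6, 14, 2, 15, 13] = (1 12 6 16 13 14 2 10 5)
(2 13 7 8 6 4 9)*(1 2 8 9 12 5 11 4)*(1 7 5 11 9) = (1 2 13 5 9 8 6 7)(4 12 11) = [0, 2, 13, 3, 12, 9, 7, 1, 6, 8, 10, 4, 11, 5]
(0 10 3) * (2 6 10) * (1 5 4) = [2, 5, 6, 0, 1, 4, 10, 7, 8, 9, 3] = (0 2 6 10 3)(1 5 4)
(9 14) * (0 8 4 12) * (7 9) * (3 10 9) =(0 8 4 12)(3 10 9 14 7) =[8, 1, 2, 10, 12, 5, 6, 3, 4, 14, 9, 11, 0, 13, 7]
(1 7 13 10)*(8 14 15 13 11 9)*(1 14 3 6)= (1 7 11 9 8 3 6)(10 14 15 13)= [0, 7, 2, 6, 4, 5, 1, 11, 3, 8, 14, 9, 12, 10, 15, 13]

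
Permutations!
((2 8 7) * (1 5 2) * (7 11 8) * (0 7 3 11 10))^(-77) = (0 2 10 5 8 1 11 7 3)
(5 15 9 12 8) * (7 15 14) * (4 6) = [0, 1, 2, 3, 6, 14, 4, 15, 5, 12, 10, 11, 8, 13, 7, 9] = (4 6)(5 14 7 15 9 12 8)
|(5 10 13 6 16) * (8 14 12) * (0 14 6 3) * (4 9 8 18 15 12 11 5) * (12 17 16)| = |(0 14 11 5 10 13 3)(4 9 8 6 12 18 15 17 16)| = 63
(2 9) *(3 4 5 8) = (2 9)(3 4 5 8) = [0, 1, 9, 4, 5, 8, 6, 7, 3, 2]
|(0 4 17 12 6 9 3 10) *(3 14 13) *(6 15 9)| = 10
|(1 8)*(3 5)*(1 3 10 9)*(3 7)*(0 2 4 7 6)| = 11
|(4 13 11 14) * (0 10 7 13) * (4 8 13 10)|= |(0 4)(7 10)(8 13 11 14)|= 4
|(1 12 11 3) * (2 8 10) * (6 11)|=15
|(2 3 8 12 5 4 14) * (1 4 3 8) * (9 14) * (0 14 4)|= |(0 14 2 8 12 5 3 1)(4 9)|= 8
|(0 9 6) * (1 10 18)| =3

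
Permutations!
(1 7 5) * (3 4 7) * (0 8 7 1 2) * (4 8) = [4, 3, 0, 8, 1, 2, 6, 5, 7] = (0 4 1 3 8 7 5 2)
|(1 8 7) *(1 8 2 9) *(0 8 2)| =|(0 8 7 2 9 1)| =6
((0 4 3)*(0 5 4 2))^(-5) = ((0 2)(3 5 4))^(-5) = (0 2)(3 5 4)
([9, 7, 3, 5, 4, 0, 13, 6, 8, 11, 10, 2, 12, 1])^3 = [2, 13, 0, 9, 4, 11, 7, 1, 8, 3, 10, 5, 12, 6]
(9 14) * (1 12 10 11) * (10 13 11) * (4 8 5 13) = (1 12 4 8 5 13 11)(9 14) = [0, 12, 2, 3, 8, 13, 6, 7, 5, 14, 10, 1, 4, 11, 9]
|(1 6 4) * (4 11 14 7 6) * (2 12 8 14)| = 14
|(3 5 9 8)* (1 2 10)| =12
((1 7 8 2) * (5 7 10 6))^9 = (1 6 7 2 10 5 8)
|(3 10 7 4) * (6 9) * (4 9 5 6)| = 10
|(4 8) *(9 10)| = |(4 8)(9 10)| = 2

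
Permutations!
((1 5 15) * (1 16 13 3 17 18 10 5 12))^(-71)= (1 12)(3 17 18 10 5 15 16 13)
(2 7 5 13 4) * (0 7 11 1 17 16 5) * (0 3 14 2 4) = (0 7 3 14 2 11 1 17 16 5 13) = [7, 17, 11, 14, 4, 13, 6, 3, 8, 9, 10, 1, 12, 0, 2, 15, 5, 16]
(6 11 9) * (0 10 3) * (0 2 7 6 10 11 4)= (0 11 9 10 3 2 7 6 4)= [11, 1, 7, 2, 0, 5, 4, 6, 8, 10, 3, 9]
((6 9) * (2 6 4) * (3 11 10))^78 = ((2 6 9 4)(3 11 10))^78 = (11)(2 9)(4 6)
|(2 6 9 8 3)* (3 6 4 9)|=|(2 4 9 8 6 3)|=6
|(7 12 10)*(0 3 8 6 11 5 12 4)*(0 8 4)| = |(0 3 4 8 6 11 5 12 10 7)| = 10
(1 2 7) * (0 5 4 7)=(0 5 4 7 1 2)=[5, 2, 0, 3, 7, 4, 6, 1]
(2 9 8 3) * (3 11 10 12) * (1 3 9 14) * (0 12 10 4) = (0 12 9 8 11 4)(1 3 2 14) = [12, 3, 14, 2, 0, 5, 6, 7, 11, 8, 10, 4, 9, 13, 1]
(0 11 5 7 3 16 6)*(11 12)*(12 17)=(0 17 12 11 5 7 3 16 6)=[17, 1, 2, 16, 4, 7, 0, 3, 8, 9, 10, 5, 11, 13, 14, 15, 6, 12]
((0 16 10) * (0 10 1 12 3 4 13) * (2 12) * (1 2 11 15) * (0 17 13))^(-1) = ((0 16 2 12 3 4)(1 11 15)(13 17))^(-1) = (0 4 3 12 2 16)(1 15 11)(13 17)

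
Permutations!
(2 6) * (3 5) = (2 6)(3 5) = [0, 1, 6, 5, 4, 3, 2]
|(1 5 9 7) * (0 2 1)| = |(0 2 1 5 9 7)| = 6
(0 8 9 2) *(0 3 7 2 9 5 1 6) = [8, 6, 3, 7, 4, 1, 0, 2, 5, 9] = (9)(0 8 5 1 6)(2 3 7)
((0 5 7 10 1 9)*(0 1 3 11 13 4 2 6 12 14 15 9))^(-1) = (0 1 9 15 14 12 6 2 4 13 11 3 10 7 5)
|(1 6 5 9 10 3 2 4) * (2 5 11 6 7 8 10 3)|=6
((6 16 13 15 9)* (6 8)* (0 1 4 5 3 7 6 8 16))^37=(0 4 3 6 1 5 7)(9 16 13 15)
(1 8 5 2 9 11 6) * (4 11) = (1 8 5 2 9 4 11 6) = [0, 8, 9, 3, 11, 2, 1, 7, 5, 4, 10, 6]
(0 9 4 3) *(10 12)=(0 9 4 3)(10 12)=[9, 1, 2, 0, 3, 5, 6, 7, 8, 4, 12, 11, 10]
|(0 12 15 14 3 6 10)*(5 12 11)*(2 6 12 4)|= |(0 11 5 4 2 6 10)(3 12 15 14)|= 28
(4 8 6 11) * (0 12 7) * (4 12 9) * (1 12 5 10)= (0 9 4 8 6 11 5 10 1 12 7)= [9, 12, 2, 3, 8, 10, 11, 0, 6, 4, 1, 5, 7]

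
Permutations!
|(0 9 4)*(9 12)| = 4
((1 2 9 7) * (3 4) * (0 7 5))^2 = ((0 7 1 2 9 5)(3 4))^2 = (0 1 9)(2 5 7)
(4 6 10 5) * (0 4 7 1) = (0 4 6 10 5 7 1) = [4, 0, 2, 3, 6, 7, 10, 1, 8, 9, 5]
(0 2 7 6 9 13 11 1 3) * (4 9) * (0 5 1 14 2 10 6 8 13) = (0 10 6 4 9)(1 3 5)(2 7 8 13 11 14) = [10, 3, 7, 5, 9, 1, 4, 8, 13, 0, 6, 14, 12, 11, 2]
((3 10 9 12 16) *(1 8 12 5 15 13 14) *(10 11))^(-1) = ((1 8 12 16 3 11 10 9 5 15 13 14))^(-1) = (1 14 13 15 5 9 10 11 3 16 12 8)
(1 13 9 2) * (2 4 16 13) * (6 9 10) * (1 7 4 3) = (1 2 7 4 16 13 10 6 9 3) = [0, 2, 7, 1, 16, 5, 9, 4, 8, 3, 6, 11, 12, 10, 14, 15, 13]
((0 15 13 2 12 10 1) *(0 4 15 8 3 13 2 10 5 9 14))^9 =(0 12 1 8 5 4 3 9 15 13 14 2 10)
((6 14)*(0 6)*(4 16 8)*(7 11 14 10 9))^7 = (4 16 8)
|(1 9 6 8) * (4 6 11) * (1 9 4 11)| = |(11)(1 4 6 8 9)| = 5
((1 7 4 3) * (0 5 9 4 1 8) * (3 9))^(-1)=((0 5 3 8)(1 7)(4 9))^(-1)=(0 8 3 5)(1 7)(4 9)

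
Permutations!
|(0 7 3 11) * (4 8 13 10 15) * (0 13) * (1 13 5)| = 11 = |(0 7 3 11 5 1 13 10 15 4 8)|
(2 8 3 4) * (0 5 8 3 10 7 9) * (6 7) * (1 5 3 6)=(0 3 4 2 6 7 9)(1 5 8 10)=[3, 5, 6, 4, 2, 8, 7, 9, 10, 0, 1]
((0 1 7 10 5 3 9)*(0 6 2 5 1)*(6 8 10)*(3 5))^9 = ((1 7 6 2 3 9 8 10))^9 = (1 7 6 2 3 9 8 10)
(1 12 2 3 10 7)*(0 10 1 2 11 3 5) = [10, 12, 5, 1, 4, 0, 6, 2, 8, 9, 7, 3, 11] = (0 10 7 2 5)(1 12 11 3)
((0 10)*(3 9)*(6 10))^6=(10)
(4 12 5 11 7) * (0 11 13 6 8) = (0 11 7 4 12 5 13 6 8) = [11, 1, 2, 3, 12, 13, 8, 4, 0, 9, 10, 7, 5, 6]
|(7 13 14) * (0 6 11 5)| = |(0 6 11 5)(7 13 14)| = 12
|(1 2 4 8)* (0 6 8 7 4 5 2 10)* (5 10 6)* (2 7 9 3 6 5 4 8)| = |(0 4 9 3 6 2 10)(1 5 7 8)| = 28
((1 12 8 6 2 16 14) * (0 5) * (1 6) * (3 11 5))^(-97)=((0 3 11 5)(1 12 8)(2 16 14 6))^(-97)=(0 5 11 3)(1 8 12)(2 6 14 16)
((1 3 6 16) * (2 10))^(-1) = ((1 3 6 16)(2 10))^(-1) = (1 16 6 3)(2 10)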